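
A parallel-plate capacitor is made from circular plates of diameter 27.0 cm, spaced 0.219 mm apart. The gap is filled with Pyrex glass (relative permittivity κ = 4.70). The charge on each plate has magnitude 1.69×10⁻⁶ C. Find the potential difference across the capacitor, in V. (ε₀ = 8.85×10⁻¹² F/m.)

A = π(27.0/2 cm)² = 5.73×10⁻² m².
C = κε₀A/d = 4.70 × 8.85×10⁻¹² × 5.73×10⁻² / 2.19×10⁻⁴ = 1.09×10⁻⁸ F.
V = Q/C = 1.69×10⁻⁶ / 1.09×10⁻⁸ = 1.55×10² V.

V ≈ 155 V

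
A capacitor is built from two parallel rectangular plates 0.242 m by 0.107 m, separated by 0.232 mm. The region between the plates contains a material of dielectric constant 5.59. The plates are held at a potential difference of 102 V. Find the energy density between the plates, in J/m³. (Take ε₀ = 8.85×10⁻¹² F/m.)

u ≈ 4.78 J/m³

E = V/d = 102 / 2.32×10⁻⁴ = 4.40×10⁵ V/m.
u = ½κε₀E² = ½ × 5.59 × 8.85×10⁻¹² × (4.40×10⁵)² = 4.78 J/m³.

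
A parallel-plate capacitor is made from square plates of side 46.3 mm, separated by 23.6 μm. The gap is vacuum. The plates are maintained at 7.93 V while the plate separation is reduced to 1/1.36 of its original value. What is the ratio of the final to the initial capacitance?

C = ε₀A/d scales as 1/d, so C₂/C₁ = d₁/d₂ = 1.36.

C₂/C₁ ≈ 1.36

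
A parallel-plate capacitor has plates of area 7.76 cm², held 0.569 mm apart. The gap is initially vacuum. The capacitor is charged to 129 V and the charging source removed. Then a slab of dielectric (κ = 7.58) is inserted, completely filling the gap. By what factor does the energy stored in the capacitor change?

Isolated ⇒ Q is held fixed.
C₂ = 7.58 C₁ and U = Q²/(2C), so U₂/U₁ = C₁/C₂ = 0.132.

0.132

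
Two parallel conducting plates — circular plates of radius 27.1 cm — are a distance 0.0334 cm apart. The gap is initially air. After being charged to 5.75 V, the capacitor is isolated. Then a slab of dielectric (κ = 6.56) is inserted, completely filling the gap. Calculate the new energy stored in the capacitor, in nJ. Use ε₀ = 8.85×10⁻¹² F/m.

U ≈ 15.4 nJ

A = π(27.1 cm)² = 0.231 m².
Initially C₁ = ε₀A/d = 8.85×10⁻¹² × 0.231 / 3.34×10⁻⁴ = 6.11×10⁻⁹ F.
U₁ = 1.01×10⁻⁷ J.
Isolated ⇒ Q is held fixed. C₂ = 6.56 C₁ and U = Q²/(2C), so U₂/U₁ = C₁/C₂ = 0.152.
U₂ = 0.152 × 1.01×10⁻⁷ = 1.54×10⁻⁸ J.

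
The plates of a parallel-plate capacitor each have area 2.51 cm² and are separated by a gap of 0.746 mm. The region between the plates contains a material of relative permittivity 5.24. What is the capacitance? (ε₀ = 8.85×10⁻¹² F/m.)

C ≈ 15.6 pF

A = 2.51 cm² = 2.51×10⁻⁴ m².
C = κε₀A/d = 5.24 × 8.85×10⁻¹² × 2.51×10⁻⁴ / 7.46×10⁻⁴ = 1.56×10⁻¹¹ F.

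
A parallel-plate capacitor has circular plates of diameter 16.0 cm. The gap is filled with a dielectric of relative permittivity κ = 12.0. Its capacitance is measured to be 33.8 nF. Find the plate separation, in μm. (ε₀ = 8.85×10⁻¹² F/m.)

63.2 μm

A = π(16.0/2 cm)² = 2.01×10⁻² m².
d = κε₀A/C = 12.0 × 8.85×10⁻¹² × 2.01×10⁻² / 3.38×10⁻⁸ = 6.32×10⁻⁵ m.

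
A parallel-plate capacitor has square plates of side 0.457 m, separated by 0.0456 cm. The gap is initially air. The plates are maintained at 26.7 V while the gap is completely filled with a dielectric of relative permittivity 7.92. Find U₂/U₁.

Battery connected ⇒ V is held fixed.
C₂ = 7.92 C₁ and U = ½CV², so U₂/U₁ = C₂/C₁ = 7.92.

7.92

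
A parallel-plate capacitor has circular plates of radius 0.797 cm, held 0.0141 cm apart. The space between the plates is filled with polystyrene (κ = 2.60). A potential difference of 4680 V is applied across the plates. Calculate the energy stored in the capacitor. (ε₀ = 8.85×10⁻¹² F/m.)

357 μJ

A = π(0.797 cm)² = 2.00×10⁻⁴ m².
C = κε₀A/d = 2.60 × 8.85×10⁻¹² × 2.00×10⁻⁴ / 1.41×10⁻⁴ = 3.26×10⁻¹¹ F.
U = ½CV² = ½ × 3.26×10⁻¹¹ × (4680)² = 3.57×10⁻⁴ J.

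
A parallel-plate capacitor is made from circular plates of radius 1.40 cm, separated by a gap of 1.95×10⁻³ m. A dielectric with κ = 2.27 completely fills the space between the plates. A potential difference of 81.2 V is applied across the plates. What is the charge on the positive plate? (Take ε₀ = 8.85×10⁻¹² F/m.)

0.515 nC

A = π(1.40 cm)² = 6.16×10⁻⁴ m².
C = κε₀A/d = 2.27 × 8.85×10⁻¹² × 6.16×10⁻⁴ / 1.95×10⁻³ = 6.34×10⁻¹² F.
Q = CV = 6.34×10⁻¹² × 81.2 = 5.15×10⁻¹⁰ C.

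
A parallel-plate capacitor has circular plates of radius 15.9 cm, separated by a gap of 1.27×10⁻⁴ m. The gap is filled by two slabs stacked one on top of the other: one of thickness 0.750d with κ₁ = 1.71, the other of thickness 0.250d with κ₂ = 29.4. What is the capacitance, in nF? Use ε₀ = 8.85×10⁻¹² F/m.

12.4 nF

A = π(15.9 cm)² = 7.94×10⁻² m².
Stacked slabs ⇒ two capacitors in series, each with the full plate area.
C₁ = κ₁ε₀A/d₁ = 1.71 × 8.85×10⁻¹² × 7.94×10⁻² / 9.52×10⁻⁵ = 1.26×10⁻⁸ F.
C₂ = κ₂ε₀A/d₂ = 29.4 × 8.85×10⁻¹² × 7.94×10⁻² / 3.17×10⁻⁵ = 6.51×10⁻⁷ F.
C = (1/C₁ + 1/C₂)⁻¹ = 1.24×10⁻⁸ F.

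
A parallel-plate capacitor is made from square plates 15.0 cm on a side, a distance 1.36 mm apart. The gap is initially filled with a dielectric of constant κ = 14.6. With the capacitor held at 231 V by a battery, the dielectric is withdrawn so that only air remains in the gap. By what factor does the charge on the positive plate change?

Battery connected ⇒ V is held fixed.
C₂ = 0.0685 C₁ and Q = CV, so Q₂/Q₁ = C₂/C₁ = 0.0685.

0.0685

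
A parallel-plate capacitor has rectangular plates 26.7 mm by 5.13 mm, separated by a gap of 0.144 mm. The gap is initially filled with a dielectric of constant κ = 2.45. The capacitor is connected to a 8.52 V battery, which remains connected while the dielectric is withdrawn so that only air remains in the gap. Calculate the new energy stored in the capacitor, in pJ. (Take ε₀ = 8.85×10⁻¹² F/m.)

U ≈ 306 pJ

A = 26.7 × 5.13 mm² = 1.37×10⁻⁴ m².
Initially C₁ = κε₀A/d = 2.45 × 8.85×10⁻¹² × 1.37×10⁻⁴ / 1.44×10⁻⁴ = 2.06×10⁻¹¹ F.
U₁ = 7.49×10⁻¹⁰ J.
Battery connected ⇒ V is held fixed. C₂ = 0.408 C₁ and U = ½CV², so U₂/U₁ = C₂/C₁ = 0.408.
U₂ = 0.408 × 7.49×10⁻¹⁰ = 3.06×10⁻¹⁰ J.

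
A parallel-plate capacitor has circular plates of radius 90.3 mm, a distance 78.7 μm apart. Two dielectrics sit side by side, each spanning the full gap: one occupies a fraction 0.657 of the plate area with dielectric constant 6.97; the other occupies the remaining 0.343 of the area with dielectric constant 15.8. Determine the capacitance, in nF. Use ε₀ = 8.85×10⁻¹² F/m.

A = π(90.3 mm)² = 2.56×10⁻² m².
Side-by-side slabs ⇒ two capacitors in parallel, each spanning the full gap.
C₁ = κ₁ε₀A₁/d = 6.97 × 8.85×10⁻¹² × 1.68×10⁻² / 7.87×10⁻⁵ = 1.32×10⁻⁸ F.
C₂ = κ₂ε₀A₂/d = 15.8 × 8.85×10⁻¹² × 8.79×10⁻³ / 7.87×10⁻⁵ = 1.56×10⁻⁸ F.
C = C₁ + C₂ = 2.88×10⁻⁸ F.

C ≈ 28.8 nF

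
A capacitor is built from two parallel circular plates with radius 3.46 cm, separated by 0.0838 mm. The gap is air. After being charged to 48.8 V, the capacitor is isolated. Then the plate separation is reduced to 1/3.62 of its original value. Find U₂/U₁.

Isolated ⇒ Q is held fixed.
C₂ = 3.62 C₁ and U = Q²/(2C), so U₂/U₁ = C₁/C₂ = 0.276.

U₂/U₁ ≈ 0.276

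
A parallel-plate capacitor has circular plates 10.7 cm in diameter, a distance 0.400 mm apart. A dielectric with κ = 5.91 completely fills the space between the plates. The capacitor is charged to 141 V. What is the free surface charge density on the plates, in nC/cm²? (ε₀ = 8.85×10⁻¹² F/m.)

A = π(10.7/2 cm)² = 8.99×10⁻³ m².
C = κε₀A/d = 5.91 × 8.85×10⁻¹² × 8.99×10⁻³ / 4.00×10⁻⁴ = 1.18×10⁻⁹ F.
σ = Q/A = CV/A = 1.18×10⁻⁹ × 141 / 8.99×10⁻³ = 1.84×10⁻⁵ C/m².

σ ≈ 1.84 nC/cm²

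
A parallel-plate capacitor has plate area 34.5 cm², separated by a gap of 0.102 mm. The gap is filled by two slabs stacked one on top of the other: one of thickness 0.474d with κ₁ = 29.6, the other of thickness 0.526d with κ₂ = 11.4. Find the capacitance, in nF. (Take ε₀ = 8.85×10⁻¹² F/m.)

A = 34.5 cm² = 3.45×10⁻³ m².
Stacked slabs ⇒ two capacitors in series, each with the full plate area.
C₁ = κ₁ε₀A/d₁ = 29.6 × 8.85×10⁻¹² × 3.45×10⁻³ / 4.83×10⁻⁵ = 1.87×10⁻⁸ F.
C₂ = κ₂ε₀A/d₂ = 11.4 × 8.85×10⁻¹² × 3.45×10⁻³ / 5.37×10⁻⁵ = 6.49×10⁻⁹ F.
C = (1/C₁ + 1/C₂)⁻¹ = 4.82×10⁻⁹ F.

C ≈ 4.82 nF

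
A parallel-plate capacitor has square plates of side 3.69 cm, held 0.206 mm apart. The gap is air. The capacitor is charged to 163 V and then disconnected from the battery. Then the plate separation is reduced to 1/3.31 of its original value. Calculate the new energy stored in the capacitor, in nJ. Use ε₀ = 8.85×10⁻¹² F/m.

A = (3.69 cm)² = 1.36×10⁻³ m².
Initially C₁ = ε₀A/d = 8.85×10⁻¹² × 1.36×10⁻³ / 2.06×10⁻⁴ = 5.85×10⁻¹¹ F.
U₁ = 7.77×10⁻⁷ J.
Isolated ⇒ Q is held fixed. C₂ = 3.31 C₁ and U = Q²/(2C), so U₂/U₁ = C₁/C₂ = 0.302.
U₂ = 0.302 × 7.77×10⁻⁷ = 2.35×10⁻⁷ J.

U ≈ 235 nJ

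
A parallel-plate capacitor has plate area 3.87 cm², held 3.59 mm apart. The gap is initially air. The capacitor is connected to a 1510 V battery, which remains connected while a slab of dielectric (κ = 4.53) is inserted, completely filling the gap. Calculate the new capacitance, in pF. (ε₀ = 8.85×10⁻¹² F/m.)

C ≈ 4.32 pF

A = 3.87 cm² = 3.87×10⁻⁴ m².
Initially C₁ = ε₀A/d = 8.85×10⁻¹² × 3.87×10⁻⁴ / 3.59×10⁻³ = 9.54×10⁻¹³ F.
C = κε₀A/d scales with κ, so C₂/C₁ = κ = 4.53.
C₂ = 4.53 × 9.54×10⁻¹³ = 4.32×10⁻¹² F.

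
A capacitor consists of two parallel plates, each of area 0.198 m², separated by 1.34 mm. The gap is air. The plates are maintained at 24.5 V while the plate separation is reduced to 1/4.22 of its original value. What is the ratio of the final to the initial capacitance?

C = ε₀A/d scales as 1/d, so C₂/C₁ = d₁/d₂ = 4.22.

C₂/C₁ ≈ 4.22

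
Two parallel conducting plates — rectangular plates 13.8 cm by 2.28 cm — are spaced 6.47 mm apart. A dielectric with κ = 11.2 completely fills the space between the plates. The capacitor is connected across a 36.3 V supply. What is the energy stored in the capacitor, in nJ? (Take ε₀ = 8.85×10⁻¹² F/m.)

31.8 nJ

A = 13.8 × 2.28 cm² = 3.15×10⁻³ m².
C = κε₀A/d = 11.2 × 8.85×10⁻¹² × 3.15×10⁻³ / 6.47×10⁻³ = 4.82×10⁻¹¹ F.
U = ½CV² = ½ × 4.82×10⁻¹¹ × (36.3)² = 3.18×10⁻⁸ J.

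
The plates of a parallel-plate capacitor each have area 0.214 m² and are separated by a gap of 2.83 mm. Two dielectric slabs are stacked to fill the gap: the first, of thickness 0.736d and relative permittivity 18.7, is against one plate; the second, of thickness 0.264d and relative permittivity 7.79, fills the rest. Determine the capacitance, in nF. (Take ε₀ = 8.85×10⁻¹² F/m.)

C ≈ 9.14 nF

Stacked slabs ⇒ two capacitors in series, each with the full plate area.
C₁ = κ₁ε₀A/d₁ = 18.7 × 8.85×10⁻¹² × 0.214 / 2.08×10⁻³ = 1.70×10⁻⁸ F.
C₂ = κ₂ε₀A/d₂ = 7.79 × 8.85×10⁻¹² × 0.214 / 7.47×10⁻⁴ = 1.97×10⁻⁸ F.
C = (1/C₁ + 1/C₂)⁻¹ = 9.14×10⁻⁹ F.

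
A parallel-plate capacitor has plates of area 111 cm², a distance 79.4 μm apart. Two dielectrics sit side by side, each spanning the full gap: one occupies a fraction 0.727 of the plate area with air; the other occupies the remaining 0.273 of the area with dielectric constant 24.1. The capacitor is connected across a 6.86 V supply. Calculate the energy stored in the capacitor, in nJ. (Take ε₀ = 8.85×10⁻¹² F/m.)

U ≈ 213 nJ

A = 111 cm² = 1.11×10⁻² m².
Side-by-side slabs ⇒ two capacitors in parallel, each spanning the full gap.
C₁ = κ₁ε₀A₁/d = 1.00 × 8.85×10⁻¹² × 8.07×10⁻³ / 7.94×10⁻⁵ = 8.99×10⁻¹⁰ F.
C₂ = κ₂ε₀A₂/d = 24.1 × 8.85×10⁻¹² × 3.03×10⁻³ / 7.94×10⁻⁵ = 8.14×10⁻⁹ F.
C = C₁ + C₂ = 9.04×10⁻⁹ F.
U = ½CV² = ½ × 9.04×10⁻⁹ × (6.86)² = 2.13×10⁻⁷ J.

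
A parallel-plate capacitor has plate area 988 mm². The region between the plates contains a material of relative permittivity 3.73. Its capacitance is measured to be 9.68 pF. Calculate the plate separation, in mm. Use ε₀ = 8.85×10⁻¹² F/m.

A = 988 mm² = 9.88×10⁻⁴ m².
d = κε₀A/C = 3.73 × 8.85×10⁻¹² × 9.88×10⁻⁴ / 9.68×10⁻¹² = 3.37×10⁻³ m.

d ≈ 3.37 mm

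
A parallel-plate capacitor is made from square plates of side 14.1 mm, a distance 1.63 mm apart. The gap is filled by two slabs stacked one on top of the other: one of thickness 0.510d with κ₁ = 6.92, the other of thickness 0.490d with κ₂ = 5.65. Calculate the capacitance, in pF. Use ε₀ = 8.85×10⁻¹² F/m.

C ≈ 6.73 pF

A = (14.1 mm)² = 1.99×10⁻⁴ m².
Stacked slabs ⇒ two capacitors in series, each with the full plate area.
C₁ = κ₁ε₀A/d₁ = 6.92 × 8.85×10⁻¹² × 1.99×10⁻⁴ / 8.31×10⁻⁴ = 1.46×10⁻¹¹ F.
C₂ = κ₂ε₀A/d₂ = 5.65 × 8.85×10⁻¹² × 1.99×10⁻⁴ / 7.99×10⁻⁴ = 1.24×10⁻¹¹ F.
C = (1/C₁ + 1/C₂)⁻¹ = 6.73×10⁻¹² F.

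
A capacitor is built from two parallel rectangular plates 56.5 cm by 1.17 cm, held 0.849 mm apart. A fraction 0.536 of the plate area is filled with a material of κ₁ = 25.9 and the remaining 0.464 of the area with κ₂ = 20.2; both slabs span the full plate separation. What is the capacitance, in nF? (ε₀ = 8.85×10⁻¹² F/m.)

C ≈ 1.60 nF

A = 56.5 × 1.17 cm² = 6.61×10⁻³ m².
Side-by-side slabs ⇒ two capacitors in parallel, each spanning the full gap.
C₁ = κ₁ε₀A₁/d = 25.9 × 8.85×10⁻¹² × 3.54×10⁻³ / 8.49×10⁻⁴ = 9.57×10⁻¹⁰ F.
C₂ = κ₂ε₀A₂/d = 20.2 × 8.85×10⁻¹² × 3.07×10⁻³ / 8.49×10⁻⁴ = 6.46×10⁻¹⁰ F.
C = C₁ + C₂ = 1.60×10⁻⁹ F.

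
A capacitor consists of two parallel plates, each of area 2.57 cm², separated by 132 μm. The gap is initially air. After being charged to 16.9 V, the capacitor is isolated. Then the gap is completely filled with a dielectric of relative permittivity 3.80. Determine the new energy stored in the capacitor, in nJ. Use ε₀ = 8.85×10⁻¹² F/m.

U ≈ 0.648 nJ

A = 2.57 cm² = 2.57×10⁻⁴ m².
Initially C₁ = ε₀A/d = 8.85×10⁻¹² × 2.57×10⁻⁴ / 1.32×10⁻⁴ = 1.72×10⁻¹¹ F.
U₁ = 2.46×10⁻⁹ J.
Isolated ⇒ Q is held fixed. C₂ = 3.80 C₁ and U = Q²/(2C), so U₂/U₁ = C₁/C₂ = 0.263.
U₂ = 0.263 × 2.46×10⁻⁹ = 6.48×10⁻¹⁰ J.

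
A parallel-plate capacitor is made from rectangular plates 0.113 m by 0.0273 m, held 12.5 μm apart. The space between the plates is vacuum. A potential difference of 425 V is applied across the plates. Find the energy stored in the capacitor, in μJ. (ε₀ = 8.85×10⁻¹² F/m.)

U ≈ 197 μJ

A = 0.113 × 0.0273 m² = 3.08×10⁻³ m².
C = ε₀A/d = 8.85×10⁻¹² × 3.08×10⁻³ / 1.25×10⁻⁵ = 2.18×10⁻⁹ F.
U = ½CV² = ½ × 2.18×10⁻⁹ × (425)² = 1.97×10⁻⁴ J.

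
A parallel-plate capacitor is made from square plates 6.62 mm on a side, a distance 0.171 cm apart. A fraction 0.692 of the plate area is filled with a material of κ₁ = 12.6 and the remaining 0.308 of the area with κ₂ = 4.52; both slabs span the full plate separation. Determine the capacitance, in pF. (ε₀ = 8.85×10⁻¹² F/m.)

2.29 pF

A = (6.62 mm)² = 4.38×10⁻⁵ m².
Side-by-side slabs ⇒ two capacitors in parallel, each spanning the full gap.
C₁ = κ₁ε₀A₁/d = 12.6 × 8.85×10⁻¹² × 3.03×10⁻⁵ / 1.71×10⁻³ = 1.98×10⁻¹² F.
C₂ = κ₂ε₀A₂/d = 4.52 × 8.85×10⁻¹² × 1.35×10⁻⁵ / 1.71×10⁻³ = 3.16×10⁻¹³ F.
C = C₁ + C₂ = 2.29×10⁻¹² F.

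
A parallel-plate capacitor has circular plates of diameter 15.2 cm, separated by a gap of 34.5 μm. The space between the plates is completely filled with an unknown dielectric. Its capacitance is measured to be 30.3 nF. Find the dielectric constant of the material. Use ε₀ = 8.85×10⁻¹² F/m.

A = π(15.2/2 cm)² = 1.81×10⁻² m².
κ = Cd/(ε₀A) = 3.03×10⁻⁸ × 3.45×10⁻⁵ / (8.85×10⁻¹² × 1.81×10⁻²) = 6.51.

6.51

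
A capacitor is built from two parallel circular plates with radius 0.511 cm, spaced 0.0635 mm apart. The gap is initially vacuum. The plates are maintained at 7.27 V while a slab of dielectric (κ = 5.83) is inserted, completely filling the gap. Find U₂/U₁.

U₂/U₁ ≈ 5.83

Battery connected ⇒ V is held fixed.
C₂ = 5.83 C₁ and U = ½CV², so U₂/U₁ = C₂/C₁ = 5.83.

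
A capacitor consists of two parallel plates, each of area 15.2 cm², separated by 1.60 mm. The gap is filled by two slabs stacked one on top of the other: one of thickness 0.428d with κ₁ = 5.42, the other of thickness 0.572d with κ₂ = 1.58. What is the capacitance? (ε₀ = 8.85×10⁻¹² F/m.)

C ≈ 19.1 pF

A = 15.2 cm² = 1.52×10⁻³ m².
Stacked slabs ⇒ two capacitors in series, each with the full plate area.
C₁ = κ₁ε₀A/d₁ = 5.42 × 8.85×10⁻¹² × 1.52×10⁻³ / 6.85×10⁻⁴ = 1.06×10⁻¹⁰ F.
C₂ = κ₂ε₀A/d₂ = 1.58 × 8.85×10⁻¹² × 1.52×10⁻³ / 9.15×10⁻⁴ = 2.32×10⁻¹¹ F.
C = (1/C₁ + 1/C₂)⁻¹ = 1.91×10⁻¹¹ F.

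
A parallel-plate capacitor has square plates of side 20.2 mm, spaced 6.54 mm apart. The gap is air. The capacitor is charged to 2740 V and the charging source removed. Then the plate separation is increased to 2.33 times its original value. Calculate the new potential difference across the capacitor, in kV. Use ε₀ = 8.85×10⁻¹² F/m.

6.38 kV

A = (20.2 mm)² = 4.08×10⁻⁴ m².
Initially C₁ = ε₀A/d = 8.85×10⁻¹² × 4.08×10⁻⁴ / 6.54×10⁻³ = 5.52×10⁻¹³ F.
V₁ = 2.74×10³ V.
Isolated ⇒ Q is held fixed. C₂ = 0.429 C₁ and V = Q/C, so V₂/V₁ = C₁/C₂ = 2.33.
V₂ = 2.33 × 2.74×10³ = 6.38×10³ V.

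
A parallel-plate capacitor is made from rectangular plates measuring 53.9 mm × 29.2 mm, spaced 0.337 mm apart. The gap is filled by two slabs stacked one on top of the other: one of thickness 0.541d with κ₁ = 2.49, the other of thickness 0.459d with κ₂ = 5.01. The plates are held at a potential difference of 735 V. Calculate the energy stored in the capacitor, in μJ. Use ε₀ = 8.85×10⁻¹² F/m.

A = 53.9 × 29.2 mm² = 1.57×10⁻³ m².
Stacked slabs ⇒ two capacitors in series, each with the full plate area.
C₁ = κ₁ε₀A/d₁ = 2.49 × 8.85×10⁻¹² × 1.57×10⁻³ / 1.82×10⁻⁴ = 1.90×10⁻¹⁰ F.
C₂ = κ₂ε₀A/d₂ = 5.01 × 8.85×10⁻¹² × 1.57×10⁻³ / 1.55×10⁻⁴ = 4.51×10⁻¹⁰ F.
C = (1/C₁ + 1/C₂)⁻¹ = 1.34×10⁻¹⁰ F.
U = ½CV² = ½ × 1.34×10⁻¹⁰ × (735)² = 3.61×10⁻⁵ J.

U ≈ 36.1 μJ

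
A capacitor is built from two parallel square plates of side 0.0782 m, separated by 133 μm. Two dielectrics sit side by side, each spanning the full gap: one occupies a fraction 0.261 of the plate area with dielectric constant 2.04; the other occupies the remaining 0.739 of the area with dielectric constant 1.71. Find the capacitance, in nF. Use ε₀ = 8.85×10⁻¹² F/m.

A = (0.0782 m)² = 6.12×10⁻³ m².
Side-by-side slabs ⇒ two capacitors in parallel, each spanning the full gap.
C₁ = κ₁ε₀A₁/d = 2.04 × 8.85×10⁻¹² × 1.60×10⁻³ / 1.33×10⁻⁴ = 2.17×10⁻¹⁰ F.
C₂ = κ₂ε₀A₂/d = 1.71 × 8.85×10⁻¹² × 4.52×10⁻³ / 1.33×10⁻⁴ = 5.14×10⁻¹⁰ F.
C = C₁ + C₂ = 7.31×10⁻¹⁰ F.

0.731 nF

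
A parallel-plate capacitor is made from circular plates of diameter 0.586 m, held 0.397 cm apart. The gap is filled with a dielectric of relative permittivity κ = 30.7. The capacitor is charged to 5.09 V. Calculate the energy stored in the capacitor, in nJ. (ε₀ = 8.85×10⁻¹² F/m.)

A = π(0.586/2 m)² = 0.270 m².
C = κε₀A/d = 30.7 × 8.85×10⁻¹² × 0.270 / 3.97×10⁻³ = 1.85×10⁻⁸ F.
U = ½CV² = ½ × 1.85×10⁻⁸ × (5.09)² = 2.39×10⁻⁷ J.

239 nJ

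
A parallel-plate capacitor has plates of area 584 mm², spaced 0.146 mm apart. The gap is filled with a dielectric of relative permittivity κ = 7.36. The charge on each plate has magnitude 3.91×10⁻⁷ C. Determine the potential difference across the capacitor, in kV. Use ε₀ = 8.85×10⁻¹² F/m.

A = 584 mm² = 5.84×10⁻⁴ m².
C = κε₀A/d = 7.36 × 8.85×10⁻¹² × 5.84×10⁻⁴ / 1.46×10⁻⁴ = 2.61×10⁻¹⁰ F.
V = Q/C = 3.91×10⁻⁷ / 2.61×10⁻¹⁰ = 1.50×10³ V.

1.50 kV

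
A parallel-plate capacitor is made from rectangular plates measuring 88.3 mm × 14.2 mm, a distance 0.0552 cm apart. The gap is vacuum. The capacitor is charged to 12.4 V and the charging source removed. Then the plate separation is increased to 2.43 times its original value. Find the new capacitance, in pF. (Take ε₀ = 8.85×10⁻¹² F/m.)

C ≈ 8.27 pF

A = 88.3 × 14.2 mm² = 1.25×10⁻³ m².
Initially C₁ = ε₀A/d = 8.85×10⁻¹² × 1.25×10⁻³ / 5.52×10⁻⁴ = 2.01×10⁻¹¹ F.
C = ε₀A/d scales as 1/d, so C₂/C₁ = d₁/d₂ = 1/2.43 = 0.412.
C₂ = 0.412 × 2.01×10⁻¹¹ = 8.27×10⁻¹² F.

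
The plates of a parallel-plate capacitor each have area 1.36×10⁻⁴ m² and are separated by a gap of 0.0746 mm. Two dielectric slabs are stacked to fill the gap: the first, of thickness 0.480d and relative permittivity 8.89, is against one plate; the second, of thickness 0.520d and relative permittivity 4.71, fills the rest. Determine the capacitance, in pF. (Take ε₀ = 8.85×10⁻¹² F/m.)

98.1 pF

Stacked slabs ⇒ two capacitors in series, each with the full plate area.
C₁ = κ₁ε₀A/d₁ = 8.89 × 8.85×10⁻¹² × 1.36×10⁻⁴ / 3.58×10⁻⁵ = 2.99×10⁻¹⁰ F.
C₂ = κ₂ε₀A/d₂ = 4.71 × 8.85×10⁻¹² × 1.36×10⁻⁴ / 3.88×10⁻⁵ = 1.46×10⁻¹⁰ F.
C = (1/C₁ + 1/C₂)⁻¹ = 9.81×10⁻¹¹ F.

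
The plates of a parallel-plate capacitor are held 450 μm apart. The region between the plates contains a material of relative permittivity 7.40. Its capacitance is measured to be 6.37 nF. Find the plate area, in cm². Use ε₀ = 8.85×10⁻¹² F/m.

438 cm²

A = Cd/(κε₀) = 6.37×10⁻⁹ × 4.50×10⁻⁴ / (7.40 × 8.85×10⁻¹²) = 4.38×10⁻² m².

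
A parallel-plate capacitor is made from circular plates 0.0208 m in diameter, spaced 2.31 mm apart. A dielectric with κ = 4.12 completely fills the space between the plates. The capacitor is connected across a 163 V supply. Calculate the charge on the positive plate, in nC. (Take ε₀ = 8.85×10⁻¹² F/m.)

Q ≈ 0.874 nC

A = π(0.0208/2 m)² = 3.40×10⁻⁴ m².
C = κε₀A/d = 4.12 × 8.85×10⁻¹² × 3.40×10⁻⁴ / 2.31×10⁻³ = 5.36×10⁻¹² F.
Q = CV = 5.36×10⁻¹² × 163 = 8.74×10⁻¹⁰ C.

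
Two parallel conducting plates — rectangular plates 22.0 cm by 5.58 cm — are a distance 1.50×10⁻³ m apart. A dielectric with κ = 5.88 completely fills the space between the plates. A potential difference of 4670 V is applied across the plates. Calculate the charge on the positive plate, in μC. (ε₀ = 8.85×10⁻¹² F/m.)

A = 22.0 × 5.58 cm² = 1.23×10⁻² m².
C = κε₀A/d = 5.88 × 8.85×10⁻¹² × 1.23×10⁻² / 1.50×10⁻³ = 4.26×10⁻¹⁰ F.
Q = CV = 4.26×10⁻¹⁰ × 4670 = 1.99×10⁻⁶ C.

Q ≈ 1.99 μC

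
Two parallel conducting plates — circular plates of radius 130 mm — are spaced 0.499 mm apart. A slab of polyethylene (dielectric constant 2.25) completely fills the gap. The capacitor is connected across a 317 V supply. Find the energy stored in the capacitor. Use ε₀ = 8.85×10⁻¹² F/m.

A = π(130 mm)² = 5.31×10⁻² m².
C = κε₀A/d = 2.25 × 8.85×10⁻¹² × 5.31×10⁻² / 4.99×10⁻⁴ = 2.12×10⁻⁹ F.
U = ½CV² = ½ × 2.12×10⁻⁹ × (317)² = 1.06×10⁻⁴ J.

U ≈ 106 μJ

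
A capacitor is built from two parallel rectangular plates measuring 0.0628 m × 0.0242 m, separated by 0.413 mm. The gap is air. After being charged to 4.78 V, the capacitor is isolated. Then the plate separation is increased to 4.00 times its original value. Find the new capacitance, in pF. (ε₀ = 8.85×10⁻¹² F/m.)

A = 0.0628 × 0.0242 m² = 1.52×10⁻³ m².
Initially C₁ = ε₀A/d = 8.85×10⁻¹² × 1.52×10⁻³ / 4.13×10⁻⁴ = 3.26×10⁻¹¹ F.
C = ε₀A/d scales as 1/d, so C₂/C₁ = d₁/d₂ = 1/4.00 = 0.250.
C₂ = 0.250 × 3.26×10⁻¹¹ = 8.14×10⁻¹² F.

8.14 pF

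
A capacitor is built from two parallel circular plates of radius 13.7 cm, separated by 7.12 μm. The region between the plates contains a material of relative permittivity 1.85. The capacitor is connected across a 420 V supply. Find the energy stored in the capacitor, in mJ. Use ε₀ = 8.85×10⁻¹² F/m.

A = π(13.7 cm)² = 5.90×10⁻² m².
C = κε₀A/d = 1.85 × 8.85×10⁻¹² × 5.90×10⁻² / 7.12×10⁻⁶ = 1.36×10⁻⁷ F.
U = ½CV² = ½ × 1.36×10⁻⁷ × (420)² = 1.20×10⁻² J.

U ≈ 12.0 mJ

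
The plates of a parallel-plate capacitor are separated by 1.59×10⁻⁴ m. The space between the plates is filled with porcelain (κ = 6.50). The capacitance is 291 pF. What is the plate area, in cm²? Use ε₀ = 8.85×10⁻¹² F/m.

A = Cd/(κε₀) = 2.91×10⁻¹⁰ × 1.59×10⁻⁴ / (6.50 × 8.85×10⁻¹²) = 8.04×10⁻⁴ m².

8.04 cm²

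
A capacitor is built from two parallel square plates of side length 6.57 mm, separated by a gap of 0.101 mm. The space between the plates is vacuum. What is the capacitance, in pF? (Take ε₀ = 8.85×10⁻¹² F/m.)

A = (6.57 mm)² = 4.32×10⁻⁵ m².
C = ε₀A/d = 8.85×10⁻¹² × 4.32×10⁻⁵ / 1.01×10⁻⁴ = 3.78×10⁻¹² F.

3.78 pF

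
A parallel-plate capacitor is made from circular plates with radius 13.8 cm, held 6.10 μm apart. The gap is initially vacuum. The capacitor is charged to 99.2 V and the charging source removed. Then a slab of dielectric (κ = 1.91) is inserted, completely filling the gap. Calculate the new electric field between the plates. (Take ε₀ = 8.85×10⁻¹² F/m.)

A = π(13.8 cm)² = 5.98×10⁻² m².
Initially C₁ = ε₀A/d = 8.85×10⁻¹² × 5.98×10⁻² / 6.10×10⁻⁶ = 8.68×10⁻⁸ F.
E₁ = 1.63×10⁷ V/m.
Isolated ⇒ Q is held fixed. V₂ = Q/C₂ = V₁/1.91; E = V/d, so E₂/E₁ = (V₂/V₁)(d₁/d₂) = 0.524.
E₂ = 0.524 × 1.63×10⁷ = 8.51×10⁶ V/m.

8.51 MV/m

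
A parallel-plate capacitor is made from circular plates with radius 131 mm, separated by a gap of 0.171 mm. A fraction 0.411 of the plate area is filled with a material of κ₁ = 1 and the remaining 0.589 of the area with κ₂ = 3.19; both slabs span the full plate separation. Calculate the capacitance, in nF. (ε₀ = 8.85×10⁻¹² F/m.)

6.39 nF

A = π(131 mm)² = 5.39×10⁻² m².
Side-by-side slabs ⇒ two capacitors in parallel, each spanning the full gap.
C₁ = κ₁ε₀A₁/d = 1.00 × 8.85×10⁻¹² × 2.22×10⁻² / 1.71×10⁻⁴ = 1.15×10⁻⁹ F.
C₂ = κ₂ε₀A₂/d = 3.19 × 8.85×10⁻¹² × 3.18×10⁻² / 1.71×10⁻⁴ = 5.24×10⁻⁹ F.
C = C₁ + C₂ = 6.39×10⁻⁹ F.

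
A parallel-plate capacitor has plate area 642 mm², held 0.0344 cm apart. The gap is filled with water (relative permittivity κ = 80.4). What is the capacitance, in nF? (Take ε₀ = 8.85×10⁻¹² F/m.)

1.33 nF

A = 642 mm² = 6.42×10⁻⁴ m².
C = κε₀A/d = 80.4 × 8.85×10⁻¹² × 6.42×10⁻⁴ / 3.44×10⁻⁴ = 1.33×10⁻⁹ F.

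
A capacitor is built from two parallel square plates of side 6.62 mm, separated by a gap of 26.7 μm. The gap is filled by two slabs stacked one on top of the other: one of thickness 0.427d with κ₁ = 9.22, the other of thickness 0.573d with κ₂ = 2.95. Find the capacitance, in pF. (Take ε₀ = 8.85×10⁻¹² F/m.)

A = (6.62 mm)² = 4.38×10⁻⁵ m².
Stacked slabs ⇒ two capacitors in series, each with the full plate area.
C₁ = κ₁ε₀A/d₁ = 9.22 × 8.85×10⁻¹² × 4.38×10⁻⁵ / 1.14×10⁻⁵ = 3.14×10⁻¹⁰ F.
C₂ = κ₂ε₀A/d₂ = 2.95 × 8.85×10⁻¹² × 4.38×10⁻⁵ / 1.53×10⁻⁵ = 7.48×10⁻¹¹ F.
C = (1/C₁ + 1/C₂)⁻¹ = 6.04×10⁻¹¹ F.

60.4 pF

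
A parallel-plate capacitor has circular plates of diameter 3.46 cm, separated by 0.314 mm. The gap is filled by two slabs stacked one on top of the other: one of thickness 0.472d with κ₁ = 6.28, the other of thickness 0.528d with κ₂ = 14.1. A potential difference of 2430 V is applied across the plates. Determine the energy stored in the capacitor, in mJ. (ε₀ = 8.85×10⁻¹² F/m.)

A = π(3.46/2 cm)² = 9.40×10⁻⁴ m².
Stacked slabs ⇒ two capacitors in series, each with the full plate area.
C₁ = κ₁ε₀A/d₁ = 6.28 × 8.85×10⁻¹² × 9.40×10⁻⁴ / 1.48×10⁻⁴ = 3.53×10⁻¹⁰ F.
C₂ = κ₂ε₀A/d₂ = 14.1 × 8.85×10⁻¹² × 9.40×10⁻⁴ / 1.66×10⁻⁴ = 7.08×10⁻¹⁰ F.
C = (1/C₁ + 1/C₂)⁻¹ = 2.35×10⁻¹⁰ F.
U = ½CV² = ½ × 2.35×10⁻¹⁰ × (2430)² = 6.95×10⁻⁴ J.

U ≈ 0.695 mJ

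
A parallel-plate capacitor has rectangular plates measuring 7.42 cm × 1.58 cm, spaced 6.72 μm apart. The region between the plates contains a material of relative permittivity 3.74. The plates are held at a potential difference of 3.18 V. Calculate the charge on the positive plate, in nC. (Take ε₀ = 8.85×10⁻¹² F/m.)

18.4 nC

A = 7.42 × 1.58 cm² = 1.17×10⁻³ m².
C = κε₀A/d = 3.74 × 8.85×10⁻¹² × 1.17×10⁻³ / 6.72×10⁻⁶ = 5.77×10⁻⁹ F.
Q = CV = 5.77×10⁻⁹ × 3.18 = 1.84×10⁻⁸ C.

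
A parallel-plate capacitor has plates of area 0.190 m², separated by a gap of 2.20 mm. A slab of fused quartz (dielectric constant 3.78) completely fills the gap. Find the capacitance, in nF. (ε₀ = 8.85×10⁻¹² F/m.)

C = κε₀A/d = 3.78 × 8.85×10⁻¹² × 0.190 / 2.20×10⁻³ = 2.89×10⁻⁹ F.

C ≈ 2.89 nF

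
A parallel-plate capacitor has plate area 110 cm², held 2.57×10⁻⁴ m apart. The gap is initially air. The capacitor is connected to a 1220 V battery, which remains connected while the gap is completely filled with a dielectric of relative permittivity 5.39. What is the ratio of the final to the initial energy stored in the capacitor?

U₂/U₁ ≈ 5.39

Battery connected ⇒ V is held fixed.
C₂ = 5.39 C₁ and U = ½CV², so U₂/U₁ = C₂/C₁ = 5.39.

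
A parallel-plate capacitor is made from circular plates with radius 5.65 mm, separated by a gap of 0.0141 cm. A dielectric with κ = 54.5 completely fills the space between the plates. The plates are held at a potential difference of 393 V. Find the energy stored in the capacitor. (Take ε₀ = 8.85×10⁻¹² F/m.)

U ≈ 26.5 μJ

A = π(5.65 mm)² = 1.00×10⁻⁴ m².
C = κε₀A/d = 54.5 × 8.85×10⁻¹² × 1.00×10⁻⁴ / 1.41×10⁻⁴ = 3.43×10⁻¹⁰ F.
U = ½CV² = ½ × 3.43×10⁻¹⁰ × (393)² = 2.65×10⁻⁵ J.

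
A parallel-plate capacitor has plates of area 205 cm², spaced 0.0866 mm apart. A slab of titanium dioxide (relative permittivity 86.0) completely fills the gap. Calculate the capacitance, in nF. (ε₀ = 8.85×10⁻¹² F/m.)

C ≈ 180 nF

A = 205 cm² = 2.05×10⁻² m².
C = κε₀A/d = 86.0 × 8.85×10⁻¹² × 2.05×10⁻² / 8.66×10⁻⁵ = 1.80×10⁻⁷ F.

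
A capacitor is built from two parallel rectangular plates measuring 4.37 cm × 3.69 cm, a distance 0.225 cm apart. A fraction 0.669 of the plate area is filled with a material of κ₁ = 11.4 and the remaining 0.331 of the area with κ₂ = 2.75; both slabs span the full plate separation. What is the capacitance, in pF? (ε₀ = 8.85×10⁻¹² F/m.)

A = 4.37 × 3.69 cm² = 1.61×10⁻³ m².
Side-by-side slabs ⇒ two capacitors in parallel, each spanning the full gap.
C₁ = κ₁ε₀A₁/d = 11.4 × 8.85×10⁻¹² × 1.08×10⁻³ / 2.25×10⁻³ = 4.84×10⁻¹¹ F.
C₂ = κ₂ε₀A₂/d = 2.75 × 8.85×10⁻¹² × 5.34×10⁻⁴ / 2.25×10⁻³ = 5.77×10⁻¹² F.
C = C₁ + C₂ = 5.41×10⁻¹¹ F.

54.1 pF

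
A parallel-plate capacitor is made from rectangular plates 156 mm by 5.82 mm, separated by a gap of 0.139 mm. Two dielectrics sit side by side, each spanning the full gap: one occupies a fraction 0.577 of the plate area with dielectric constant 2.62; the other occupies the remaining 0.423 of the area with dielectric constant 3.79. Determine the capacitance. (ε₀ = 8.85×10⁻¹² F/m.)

C ≈ 180 pF

A = 156 × 5.82 mm² = 9.08×10⁻⁴ m².
Side-by-side slabs ⇒ two capacitors in parallel, each spanning the full gap.
C₁ = κ₁ε₀A₁/d = 2.62 × 8.85×10⁻¹² × 5.24×10⁻⁴ / 1.39×10⁻⁴ = 8.74×10⁻¹¹ F.
C₂ = κ₂ε₀A₂/d = 3.79 × 8.85×10⁻¹² × 3.84×10⁻⁴ / 1.39×10⁻⁴ = 9.27×10⁻¹¹ F.
C = C₁ + C₂ = 1.80×10⁻¹⁰ F.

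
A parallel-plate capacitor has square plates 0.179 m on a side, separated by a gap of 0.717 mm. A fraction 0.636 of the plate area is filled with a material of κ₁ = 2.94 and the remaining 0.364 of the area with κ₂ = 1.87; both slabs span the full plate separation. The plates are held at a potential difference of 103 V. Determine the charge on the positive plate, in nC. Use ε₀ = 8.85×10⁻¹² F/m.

A = (0.179 m)² = 3.20×10⁻² m².
Side-by-side slabs ⇒ two capacitors in parallel, each spanning the full gap.
C₁ = κ₁ε₀A₁/d = 2.94 × 8.85×10⁻¹² × 2.04×10⁻² / 7.17×10⁻⁴ = 7.39×10⁻¹⁰ F.
C₂ = κ₂ε₀A₂/d = 1.87 × 8.85×10⁻¹² × 1.17×10⁻² / 7.17×10⁻⁴ = 2.69×10⁻¹⁰ F.
C = C₁ + C₂ = 1.01×10⁻⁹ F.
Q = CV = 1.01×10⁻⁹ × 103 = 1.04×10⁻⁷ C.

Q ≈ 104 nC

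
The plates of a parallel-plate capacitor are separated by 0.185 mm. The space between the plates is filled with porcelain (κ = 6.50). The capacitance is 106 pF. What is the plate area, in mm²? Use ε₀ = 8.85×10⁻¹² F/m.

A ≈ 341 mm²

A = Cd/(κε₀) = 1.06×10⁻¹⁰ × 1.85×10⁻⁴ / (6.50 × 8.85×10⁻¹²) = 3.41×10⁻⁴ m².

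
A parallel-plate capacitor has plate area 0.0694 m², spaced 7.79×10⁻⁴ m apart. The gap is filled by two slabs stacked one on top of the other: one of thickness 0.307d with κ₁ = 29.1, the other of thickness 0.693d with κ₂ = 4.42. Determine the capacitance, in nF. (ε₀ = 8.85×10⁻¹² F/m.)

Stacked slabs ⇒ two capacitors in series, each with the full plate area.
C₁ = κ₁ε₀A/d₁ = 29.1 × 8.85×10⁻¹² × 6.94×10⁻² / 2.39×10⁻⁴ = 7.47×10⁻⁸ F.
C₂ = κ₂ε₀A/d₂ = 4.42 × 8.85×10⁻¹² × 6.94×10⁻² / 5.40×10⁻⁴ = 5.03×10⁻⁹ F.
C = (1/C₁ + 1/C₂)⁻¹ = 4.71×10⁻⁹ F.

C ≈ 4.71 nF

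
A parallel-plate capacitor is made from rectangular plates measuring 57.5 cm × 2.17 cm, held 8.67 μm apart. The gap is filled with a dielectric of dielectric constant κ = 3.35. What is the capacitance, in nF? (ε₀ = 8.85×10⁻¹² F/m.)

C ≈ 42.7 nF

A = 57.5 × 2.17 cm² = 1.25×10⁻² m².
C = κε₀A/d = 3.35 × 8.85×10⁻¹² × 1.25×10⁻² / 8.67×10⁻⁶ = 4.27×10⁻⁸ F.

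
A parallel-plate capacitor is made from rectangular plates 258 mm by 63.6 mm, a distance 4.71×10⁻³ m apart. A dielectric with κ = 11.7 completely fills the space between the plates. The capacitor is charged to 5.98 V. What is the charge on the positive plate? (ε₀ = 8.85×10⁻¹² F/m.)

A = 258 × 63.6 mm² = 1.64×10⁻² m².
C = κε₀A/d = 11.7 × 8.85×10⁻¹² × 1.64×10⁻² / 4.71×10⁻³ = 3.61×10⁻¹⁰ F.
Q = CV = 3.61×10⁻¹⁰ × 5.98 = 2.16×10⁻⁹ C.

Q ≈ 2.16 nC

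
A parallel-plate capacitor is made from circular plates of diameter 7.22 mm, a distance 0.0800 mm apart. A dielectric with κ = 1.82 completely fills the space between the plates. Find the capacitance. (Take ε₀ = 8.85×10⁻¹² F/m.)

A = π(7.22/2 mm)² = 4.09×10⁻⁵ m².
C = κε₀A/d = 1.82 × 8.85×10⁻¹² × 4.09×10⁻⁵ / 8.00×10⁻⁵ = 8.24×10⁻¹² F.

8.24 pF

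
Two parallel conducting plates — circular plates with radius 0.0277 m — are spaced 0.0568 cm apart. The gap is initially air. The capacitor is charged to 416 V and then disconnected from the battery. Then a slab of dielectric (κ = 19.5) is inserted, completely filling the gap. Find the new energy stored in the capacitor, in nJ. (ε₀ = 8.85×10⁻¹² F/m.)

U ≈ 167 nJ

A = π(0.0277 m)² = 2.41×10⁻³ m².
Initially C₁ = ε₀A/d = 8.85×10⁻¹² × 2.41×10⁻³ / 5.68×10⁻⁴ = 3.76×10⁻¹¹ F.
U₁ = 3.25×10⁻⁶ J.
Isolated ⇒ Q is held fixed. C₂ = 19.5 C₁ and U = Q²/(2C), so U₂/U₁ = C₁/C₂ = 0.0513.
U₂ = 0.0513 × 3.25×10⁻⁶ = 1.67×10⁻⁷ J.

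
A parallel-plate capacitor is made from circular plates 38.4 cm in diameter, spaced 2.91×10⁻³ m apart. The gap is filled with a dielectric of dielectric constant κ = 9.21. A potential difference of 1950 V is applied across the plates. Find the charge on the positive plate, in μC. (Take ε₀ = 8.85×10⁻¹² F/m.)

A = π(38.4/2 cm)² = 0.116 m².
C = κε₀A/d = 9.21 × 8.85×10⁻¹² × 0.116 / 2.91×10⁻³ = 3.24×10⁻⁹ F.
Q = CV = 3.24×10⁻⁹ × 1950 = 6.33×10⁻⁶ C.

Q ≈ 6.33 μC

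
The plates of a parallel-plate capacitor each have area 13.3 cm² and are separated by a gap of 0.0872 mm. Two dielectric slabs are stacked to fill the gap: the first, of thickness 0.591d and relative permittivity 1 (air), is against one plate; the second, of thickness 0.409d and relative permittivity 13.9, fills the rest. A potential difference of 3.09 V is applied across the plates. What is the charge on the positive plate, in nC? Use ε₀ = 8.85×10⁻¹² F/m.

0.672 nC

A = 13.3 cm² = 1.33×10⁻³ m².
Stacked slabs ⇒ two capacitors in series, each with the full plate area.
C₁ = κ₁ε₀A/d₁ = 1.00 × 8.85×10⁻¹² × 1.33×10⁻³ / 5.15×10⁻⁵ = 2.28×10⁻¹⁰ F.
C₂ = κ₂ε₀A/d₂ = 13.9 × 8.85×10⁻¹² × 1.33×10⁻³ / 3.57×10⁻⁵ = 4.59×10⁻⁹ F.
C = (1/C₁ + 1/C₂)⁻¹ = 2.18×10⁻¹⁰ F.
Q = CV = 2.18×10⁻¹⁰ × 3.09 = 6.72×10⁻¹⁰ C.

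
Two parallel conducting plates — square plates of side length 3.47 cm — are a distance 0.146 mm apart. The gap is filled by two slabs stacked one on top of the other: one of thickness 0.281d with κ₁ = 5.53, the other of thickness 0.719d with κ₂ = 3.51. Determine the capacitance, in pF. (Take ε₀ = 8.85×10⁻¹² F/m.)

A = (3.47 cm)² = 1.20×10⁻³ m².
Stacked slabs ⇒ two capacitors in series, each with the full plate area.
C₁ = κ₁ε₀A/d₁ = 5.53 × 8.85×10⁻¹² × 1.20×10⁻³ / 4.10×10⁻⁵ = 1.44×10⁻⁹ F.
C₂ = κ₂ε₀A/d₂ = 3.51 × 8.85×10⁻¹² × 1.20×10⁻³ / 1.05×10⁻⁴ = 3.56×10⁻¹⁰ F.
C = (1/C₁ + 1/C₂)⁻¹ = 2.85×10⁻¹⁰ F.

285 pF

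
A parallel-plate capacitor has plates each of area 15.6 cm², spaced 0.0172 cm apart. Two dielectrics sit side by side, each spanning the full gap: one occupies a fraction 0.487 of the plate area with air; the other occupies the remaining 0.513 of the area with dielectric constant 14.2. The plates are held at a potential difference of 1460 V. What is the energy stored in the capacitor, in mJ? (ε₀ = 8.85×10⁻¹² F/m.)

U ≈ 0.665 mJ

A = 15.6 cm² = 1.56×10⁻³ m².
Side-by-side slabs ⇒ two capacitors in parallel, each spanning the full gap.
C₁ = κ₁ε₀A₁/d = 1.00 × 8.85×10⁻¹² × 7.60×10⁻⁴ / 1.72×10⁻⁴ = 3.91×10⁻¹¹ F.
C₂ = κ₂ε₀A₂/d = 14.2 × 8.85×10⁻¹² × 8.00×10⁻⁴ / 1.72×10⁻⁴ = 5.85×10⁻¹⁰ F.
C = C₁ + C₂ = 6.24×10⁻¹⁰ F.
U = ½CV² = ½ × 6.24×10⁻¹⁰ × (1460)² = 6.65×10⁻⁴ J.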